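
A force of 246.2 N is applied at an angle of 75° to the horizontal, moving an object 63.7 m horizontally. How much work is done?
W = Fd cosθ = 246.2×63.7×cos(75°) = 4059.0 J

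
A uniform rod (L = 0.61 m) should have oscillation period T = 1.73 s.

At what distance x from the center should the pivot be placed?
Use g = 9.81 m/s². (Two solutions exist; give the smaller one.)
T = 2π√((L²/12 + x²)/(gx)). Let c = T²g/(4π²) = 0.7437.
x² − cx + L²/12 = 0 → x = (c − √(c² − L²/3))/2 = 0.04434 m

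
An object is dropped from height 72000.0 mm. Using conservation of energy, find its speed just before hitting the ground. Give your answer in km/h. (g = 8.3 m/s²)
mgh = ½mv² → v = √(2gh) = √(2×8.3×72) = 34.57 m/s = 124.5 km/h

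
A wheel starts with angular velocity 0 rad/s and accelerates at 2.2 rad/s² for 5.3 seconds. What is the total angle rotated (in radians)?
θ = ω₀t + ½αt² = 0×5.3 + ½×2.2×5.3² = 30.9 rad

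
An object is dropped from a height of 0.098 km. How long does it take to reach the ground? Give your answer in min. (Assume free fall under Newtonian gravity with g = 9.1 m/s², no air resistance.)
t = √(2h/g) (with unit conversion) = 0.07735 min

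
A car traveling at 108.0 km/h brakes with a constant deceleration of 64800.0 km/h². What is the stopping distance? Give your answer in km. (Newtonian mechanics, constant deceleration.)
d = v₀² / (2a) (with unit conversion) = 0.09 km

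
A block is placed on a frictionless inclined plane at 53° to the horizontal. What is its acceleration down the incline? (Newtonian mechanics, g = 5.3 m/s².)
a = g sin(θ) = 5.3 × sin(53°) = 5.3 × 0.7986 = 4.23 m/s²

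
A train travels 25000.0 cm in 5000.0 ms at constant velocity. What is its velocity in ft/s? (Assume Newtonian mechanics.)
v = d/t (with unit conversion) = 164.0 ft/s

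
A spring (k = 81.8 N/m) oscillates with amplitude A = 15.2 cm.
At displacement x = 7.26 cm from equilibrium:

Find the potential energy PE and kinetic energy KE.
E_total = ½kA² = ½×81.8×(0.152)² = 0.945 J
PE = ½kx² = ½×81.8×(0.0726)² = 0.2156 J
KE = E_total − PE = 0.7294 J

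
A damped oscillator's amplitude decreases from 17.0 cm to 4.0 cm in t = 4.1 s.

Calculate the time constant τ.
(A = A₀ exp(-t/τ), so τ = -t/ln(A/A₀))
A/A₀ = 4.0/17.0 = 0.2353; ln(A/A₀) = -1.447
τ = −t/ln(A/A₀) = −4.1/-1.447 = 2.834 s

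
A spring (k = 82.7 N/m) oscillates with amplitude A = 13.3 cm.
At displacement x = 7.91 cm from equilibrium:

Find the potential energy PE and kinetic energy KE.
E_total = ½kA² = ½×82.7×(0.133)² = 0.7314 J
PE = ½kx² = ½×82.7×(0.0791)² = 0.2587 J
KE = E_total − PE = 0.4727 J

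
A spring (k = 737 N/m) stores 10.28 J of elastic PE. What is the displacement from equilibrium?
PE = ½kx² → x = √(2PE/k) = √(2×10.28/737) = 0.167 m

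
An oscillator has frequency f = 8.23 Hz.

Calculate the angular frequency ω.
ω = 2πf = 2π×8.23 = 51.71 rad/s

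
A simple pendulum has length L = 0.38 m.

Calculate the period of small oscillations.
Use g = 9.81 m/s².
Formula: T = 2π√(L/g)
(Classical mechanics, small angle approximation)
T = 2π√(L/g) = 2π√(0.38/9.81) = 1.237 s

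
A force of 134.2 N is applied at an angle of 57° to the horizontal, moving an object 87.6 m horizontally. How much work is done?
W = Fd cosθ = 134.2×87.6×cos(57°) = 6402.7 J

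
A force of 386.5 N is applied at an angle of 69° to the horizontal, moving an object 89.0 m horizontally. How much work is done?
W = Fd cosθ = 386.5×89.0×cos(69°) = 12327.0 J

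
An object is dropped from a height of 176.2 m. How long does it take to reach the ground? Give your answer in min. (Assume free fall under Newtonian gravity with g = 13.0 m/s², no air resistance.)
t = √(2h/g) (with unit conversion) = 0.08678 min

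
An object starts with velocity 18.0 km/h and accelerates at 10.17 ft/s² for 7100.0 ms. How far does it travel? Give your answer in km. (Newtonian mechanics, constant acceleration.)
d = v₀t + ½at² (with unit conversion) = 0.1136 km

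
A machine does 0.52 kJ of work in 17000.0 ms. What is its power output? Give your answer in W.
P = W/t = 520 J / 17 s = 30.59 W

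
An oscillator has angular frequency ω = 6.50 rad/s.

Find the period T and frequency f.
T = 2π/ω = 2π/6.5 = 0.9666 s; f = ω/2π = 1.035 Hz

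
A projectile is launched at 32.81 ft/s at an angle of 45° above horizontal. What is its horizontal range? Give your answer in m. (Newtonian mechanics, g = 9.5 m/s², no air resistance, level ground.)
R = v₀² sin(2θ) / g (with unit conversion) = 10.53 m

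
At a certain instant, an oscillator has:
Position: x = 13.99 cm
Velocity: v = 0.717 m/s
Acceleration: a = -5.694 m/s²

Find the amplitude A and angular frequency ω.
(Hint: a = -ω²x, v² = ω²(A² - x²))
a = −ω²x → ω = √(|a|/x) = √(5.694/0.1399) = 6.38 rad/s
v² = ω²(A² − x²) → A = √(x² + v²/ω²) = √(0.1399² + 0.717²/6.38²) = 0.1795 m = 17.95 cm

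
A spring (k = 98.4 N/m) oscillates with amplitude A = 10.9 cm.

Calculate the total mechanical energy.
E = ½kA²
E = ½kA² = ½×98.4×(0.109)² = 0.5845 J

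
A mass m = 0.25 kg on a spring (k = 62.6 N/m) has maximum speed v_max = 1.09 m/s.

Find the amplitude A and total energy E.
½mv²_max = ½kA² → A = v_max√(m/k) = 1.09×√(0.25/62.6) = 0.06888 m = 6.888 cm
E = ½mv²_max = ½×0.25×1.09² = 0.1485 J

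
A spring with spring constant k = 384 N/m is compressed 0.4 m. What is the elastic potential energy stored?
PE = ½kx² = ½×384×0.4² = 30.72 J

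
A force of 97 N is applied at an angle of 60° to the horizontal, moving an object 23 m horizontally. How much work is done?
W = Fd cosθ = 97×23×cos(60°) = 1115.5 J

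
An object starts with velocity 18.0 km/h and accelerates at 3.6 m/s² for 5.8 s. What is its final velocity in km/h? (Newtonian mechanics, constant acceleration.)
v = v₀ + at (with unit conversion) = 93.17 km/h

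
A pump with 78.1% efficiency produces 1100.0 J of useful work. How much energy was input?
W_in = W_out/η = 1100.0/0.781 = 1408.5 J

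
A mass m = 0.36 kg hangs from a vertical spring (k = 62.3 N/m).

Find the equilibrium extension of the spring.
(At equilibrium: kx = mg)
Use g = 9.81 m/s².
x_eq = mg/k = 0.36×9.81/62.3 = 0.05669 m = 5.669 cm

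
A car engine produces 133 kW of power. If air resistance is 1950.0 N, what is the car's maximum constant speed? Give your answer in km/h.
P = Fv → v = P/F = 133000 W / 1950 N = 68.21 m/s = 245.5 km/h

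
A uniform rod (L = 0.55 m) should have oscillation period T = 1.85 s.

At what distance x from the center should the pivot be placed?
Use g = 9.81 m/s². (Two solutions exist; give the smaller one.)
T = 2π√((L²/12 + x²)/(gx)). Let c = T²g/(4π²) = 0.8505.
x² − cx + L²/12 = 0 → x = (c − √(c² − L²/3))/2 = 0.03075 m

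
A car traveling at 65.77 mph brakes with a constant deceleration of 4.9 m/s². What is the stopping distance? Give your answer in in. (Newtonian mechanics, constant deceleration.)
d = v₀² / (2a) (with unit conversion) = 3473.0 in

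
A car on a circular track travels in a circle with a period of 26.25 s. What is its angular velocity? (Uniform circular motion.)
ω = 2π/T = 2π/26.25 = 0.2394 rad/s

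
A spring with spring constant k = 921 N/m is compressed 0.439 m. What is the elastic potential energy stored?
PE = ½kx² = ½×921×0.439² = 88.75 J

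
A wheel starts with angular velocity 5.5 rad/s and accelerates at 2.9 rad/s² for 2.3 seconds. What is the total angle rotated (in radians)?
θ = ω₀t + ½αt² = 5.5×2.3 + ½×2.9×2.3² = 20.32 rad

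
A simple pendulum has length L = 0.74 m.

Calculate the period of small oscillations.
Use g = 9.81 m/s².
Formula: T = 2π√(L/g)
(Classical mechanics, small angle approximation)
T = 2π√(L/g) = 2π√(0.74/9.81) = 1.726 s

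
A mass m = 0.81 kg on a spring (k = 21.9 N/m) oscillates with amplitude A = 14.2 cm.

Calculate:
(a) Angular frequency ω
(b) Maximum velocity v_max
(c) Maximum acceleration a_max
ω = √(k/m) = √(21.9/0.81) = 5.2 rad/s
v_max = ωA = 5.2×0.142 = 0.7384 m/s
a_max = ω²A = 5.2²×0.142 = 3.839 m/s²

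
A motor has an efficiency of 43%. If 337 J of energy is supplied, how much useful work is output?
W_out = η × W_in = 0.43 × 337 = 144.91 J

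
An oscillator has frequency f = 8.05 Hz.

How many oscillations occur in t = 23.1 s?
n = f×t = 8.05×23.1 = 186 oscillations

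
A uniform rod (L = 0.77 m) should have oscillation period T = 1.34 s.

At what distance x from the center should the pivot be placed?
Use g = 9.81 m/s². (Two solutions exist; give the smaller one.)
T = 2π√((L²/12 + x²)/(gx)). Let c = T²g/(4π²) = 0.4462.
x² − cx + L²/12 = 0 → x = (c − √(c² − L²/3))/2 = 0.204 m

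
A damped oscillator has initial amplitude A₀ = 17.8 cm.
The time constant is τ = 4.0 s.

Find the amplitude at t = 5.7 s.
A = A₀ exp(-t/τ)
A = A₀ exp(−t/τ) = 17.8×exp(−5.7/4.0) = 4.281 cm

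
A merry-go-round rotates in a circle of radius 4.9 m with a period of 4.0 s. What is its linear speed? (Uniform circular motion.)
v = 2πr/T = 2π×4.9/4.0 = 7.7 m/s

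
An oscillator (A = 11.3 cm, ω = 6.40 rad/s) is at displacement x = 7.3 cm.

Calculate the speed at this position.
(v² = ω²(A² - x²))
v = ω√(A² − x²) = 6.4×√(0.113² − 0.073²) = 0.552 m/s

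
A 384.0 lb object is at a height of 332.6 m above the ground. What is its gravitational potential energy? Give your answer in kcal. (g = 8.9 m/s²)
PE = mgh = 174.2 kg × 8.9 m/s² × 332.6 m = 5.156e+05 J = 123.2 kcal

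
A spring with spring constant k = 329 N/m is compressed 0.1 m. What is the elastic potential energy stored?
PE = ½kx² = ½×329×0.1² = 1.645 J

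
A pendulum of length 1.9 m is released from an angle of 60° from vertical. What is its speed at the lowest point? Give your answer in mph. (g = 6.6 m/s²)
h = L(1 − cosθ) = 1.9×(1 − cos60°) = 0.95 m
v = √(2gh) = √(2×6.6×0.95) = 3.541 m/s = 7.921 mph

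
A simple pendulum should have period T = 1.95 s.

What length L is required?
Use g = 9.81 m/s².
T = 2π√(L/g) → L = g(T/2π)² = 9.81×(1.95/2π)² = 0.9449 m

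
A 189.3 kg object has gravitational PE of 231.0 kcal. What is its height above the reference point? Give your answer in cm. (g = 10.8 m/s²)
PE = mgh → h = PE/(mg) = 9.665e+05 J / (189.3 kg × 10.8 m/s²) = 472.7 m = 47270.0 cm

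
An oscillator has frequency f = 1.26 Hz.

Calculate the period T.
T = 1/f = 1/1.26 = 0.7937 s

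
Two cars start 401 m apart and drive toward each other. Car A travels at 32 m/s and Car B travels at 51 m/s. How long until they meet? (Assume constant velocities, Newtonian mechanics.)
Combined speed: v_combined = 32 + 51 = 83 m/s
Time to meet: t = d/83 = 401/83 = 4.83 s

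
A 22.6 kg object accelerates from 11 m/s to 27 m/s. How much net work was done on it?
W_net = ΔKE = ½m(v₂² − v₁²) = ½×22.6×(27² − 11²) = 6870.4 J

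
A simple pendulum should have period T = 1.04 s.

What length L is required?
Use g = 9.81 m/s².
T = 2π√(L/g) → L = g(T/2π)² = 9.81×(1.04/2π)² = 0.2688 m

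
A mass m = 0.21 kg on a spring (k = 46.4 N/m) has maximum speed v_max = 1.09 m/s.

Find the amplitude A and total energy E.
½mv²_max = ½kA² → A = v_max√(m/k) = 1.09×√(0.21/46.4) = 0.07333 m = 7.333 cm
E = ½mv²_max = ½×0.21×1.09² = 0.1248 J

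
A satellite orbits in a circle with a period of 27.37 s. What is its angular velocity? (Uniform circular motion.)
ω = 2π/T = 2π/27.37 = 0.2296 rad/s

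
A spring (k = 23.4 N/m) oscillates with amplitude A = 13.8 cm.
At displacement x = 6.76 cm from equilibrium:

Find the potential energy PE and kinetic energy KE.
E_total = ½kA² = ½×23.4×(0.138)² = 0.2228 J
PE = ½kx² = ½×23.4×(0.0676)² = 0.05347 J
KE = E_total − PE = 0.1693 J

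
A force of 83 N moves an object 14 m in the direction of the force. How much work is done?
W = Fd = 83×14 = 1162.0 J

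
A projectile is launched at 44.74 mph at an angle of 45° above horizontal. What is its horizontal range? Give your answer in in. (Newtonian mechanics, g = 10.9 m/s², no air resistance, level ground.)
R = v₀² sin(2θ) / g (with unit conversion) = 1445.0 in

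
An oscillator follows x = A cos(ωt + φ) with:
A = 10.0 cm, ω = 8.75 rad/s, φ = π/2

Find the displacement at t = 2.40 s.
x = A cos(ωt + φ) = 10.0×cos(8.75×2.4 + π/2) = -8.367 cm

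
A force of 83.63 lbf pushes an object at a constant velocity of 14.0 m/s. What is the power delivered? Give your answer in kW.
P = Fv = 372 N × 14 m/s = 5208 W = 5.208 kW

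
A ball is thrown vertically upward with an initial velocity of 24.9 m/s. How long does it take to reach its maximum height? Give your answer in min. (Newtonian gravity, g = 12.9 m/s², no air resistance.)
t_up = v₀/g (with unit conversion) = 0.03217 min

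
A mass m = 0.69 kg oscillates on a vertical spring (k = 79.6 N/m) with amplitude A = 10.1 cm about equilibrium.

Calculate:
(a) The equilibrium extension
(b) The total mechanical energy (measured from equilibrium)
x_eq = mg/k = 0.69×9.81/79.6 = 0.08504 m = 8.504 cm
E = ½kA² = ½×79.6×(0.101)² = 0.406 J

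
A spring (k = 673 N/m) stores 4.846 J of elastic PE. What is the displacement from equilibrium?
PE = ½kx² → x = √(2PE/k) = √(2×4.846/673) = 0.12 m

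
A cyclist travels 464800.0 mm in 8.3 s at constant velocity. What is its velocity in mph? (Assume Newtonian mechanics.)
v = d/t (with unit conversion) = 125.3 mph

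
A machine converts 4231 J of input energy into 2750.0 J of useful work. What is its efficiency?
η = W_out/W_in = 2750.0/4231 = 0.65 = 65.0%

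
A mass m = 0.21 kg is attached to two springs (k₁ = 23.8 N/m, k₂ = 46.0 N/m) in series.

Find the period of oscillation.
k_eq = k₁k₂/(k₁+k₂) = 15.68 N/m
T = 2π√(m/k_eq) = 2π√(0.21/15.68) = 0.727 s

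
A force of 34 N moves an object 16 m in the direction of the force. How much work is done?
W = Fd = 34×16 = 544.0 J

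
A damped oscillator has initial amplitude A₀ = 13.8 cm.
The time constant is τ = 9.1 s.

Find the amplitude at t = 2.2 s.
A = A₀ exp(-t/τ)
A = A₀ exp(−t/τ) = 13.8×exp(−2.2/9.1) = 10.84 cm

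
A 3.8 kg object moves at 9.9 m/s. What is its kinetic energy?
KE = ½mv² = ½×3.8×9.9² = 186.219 J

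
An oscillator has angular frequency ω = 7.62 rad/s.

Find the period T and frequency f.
T = 2π/ω = 2π/7.62 = 0.8246 s; f = ω/2π = 1.213 Hz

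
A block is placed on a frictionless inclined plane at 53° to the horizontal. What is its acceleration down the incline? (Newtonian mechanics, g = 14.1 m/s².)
a = g sin(θ) = 14.1 × sin(53°) = 14.1 × 0.7986 = 11.26 m/s²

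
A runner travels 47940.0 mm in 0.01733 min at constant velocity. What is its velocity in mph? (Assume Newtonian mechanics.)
v = d/t (with unit conversion) = 103.1 mph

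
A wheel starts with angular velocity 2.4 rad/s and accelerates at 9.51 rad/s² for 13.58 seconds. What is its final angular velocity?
ω = ω₀ + αt = 2.4 + 9.51 × 13.58 = 131.55 rad/s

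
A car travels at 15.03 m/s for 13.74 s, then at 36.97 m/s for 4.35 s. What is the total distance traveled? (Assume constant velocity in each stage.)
d₁ = v₁t₁ = 15.03 × 13.74 = 206.512 m
d₂ = v₂t₂ = 36.97 × 4.35 = 160.819 m
d_total = 206.512 + 160.819 = 367.33 m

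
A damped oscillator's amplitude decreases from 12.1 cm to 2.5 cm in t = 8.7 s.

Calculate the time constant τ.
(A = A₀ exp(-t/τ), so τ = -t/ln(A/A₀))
A/A₀ = 2.5/12.1 = 0.2066; ln(A/A₀) = -1.577
τ = −t/ln(A/A₀) = −8.7/-1.577 = 5.517 s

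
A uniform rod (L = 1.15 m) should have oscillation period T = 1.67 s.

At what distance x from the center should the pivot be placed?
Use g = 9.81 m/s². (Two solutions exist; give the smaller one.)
T = 2π√((L²/12 + x²)/(gx)). Let c = T²g/(4π²) = 0.693.
x² − cx + L²/12 = 0 → x = (c − √(c² − L²/3))/2 = 0.2472 m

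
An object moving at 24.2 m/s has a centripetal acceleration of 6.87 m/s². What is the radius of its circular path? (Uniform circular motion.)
r = v²/a_c = 24.2²/6.87 = 85.25 m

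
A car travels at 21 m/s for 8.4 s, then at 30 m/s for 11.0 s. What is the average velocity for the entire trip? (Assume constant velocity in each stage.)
d₁ = v₁t₁ = 21 × 8.4 = 176.4 m
d₂ = v₂t₂ = 30 × 11.0 = 330 m
d_total = 506.4 m, t_total = 19.4 s
v_avg = d_total/t_total = 506.4/19.4 = 26.1 m/s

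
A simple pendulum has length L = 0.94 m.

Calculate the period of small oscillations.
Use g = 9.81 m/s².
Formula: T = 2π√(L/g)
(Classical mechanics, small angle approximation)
T = 2π√(L/g) = 2π√(0.94/9.81) = 1.945 s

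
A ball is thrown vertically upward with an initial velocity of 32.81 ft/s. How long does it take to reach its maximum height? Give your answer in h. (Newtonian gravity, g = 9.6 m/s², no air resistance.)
t_up = v₀/g (with unit conversion) = 0.0002894 h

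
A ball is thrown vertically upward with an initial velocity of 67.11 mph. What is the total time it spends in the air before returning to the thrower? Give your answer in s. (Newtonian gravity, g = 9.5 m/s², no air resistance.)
t_total = 2v₀/g (with unit conversion) = 6.316 s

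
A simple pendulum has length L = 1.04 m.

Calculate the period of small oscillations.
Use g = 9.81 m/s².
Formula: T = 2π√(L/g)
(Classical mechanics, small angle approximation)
T = 2π√(L/g) = 2π√(1.04/9.81) = 2.046 s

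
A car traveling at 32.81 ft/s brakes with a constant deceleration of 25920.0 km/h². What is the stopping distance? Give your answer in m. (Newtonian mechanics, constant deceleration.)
d = v₀² / (2a) (with unit conversion) = 25.0 m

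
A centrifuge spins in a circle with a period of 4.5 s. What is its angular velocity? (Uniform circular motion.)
ω = 2π/T = 2π/4.5 = 1.3963 rad/s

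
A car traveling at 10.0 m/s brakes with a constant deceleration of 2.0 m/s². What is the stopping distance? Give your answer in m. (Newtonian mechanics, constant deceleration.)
d = v₀² / (2a) = 25.0 m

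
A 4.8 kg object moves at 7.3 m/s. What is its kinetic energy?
KE = ½mv² = ½×4.8×7.3² = 127.896 J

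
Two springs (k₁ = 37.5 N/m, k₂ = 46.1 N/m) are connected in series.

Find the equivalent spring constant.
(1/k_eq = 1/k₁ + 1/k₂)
1/k_eq = 1/37.5 + 1/46.1 = 0.048359; k_eq = 20.68 N/m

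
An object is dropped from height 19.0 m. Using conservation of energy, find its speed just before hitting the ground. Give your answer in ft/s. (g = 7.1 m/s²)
mgh = ½mv² → v = √(2gh) = √(2×7.1×19) = 16.43 m/s = 53.89 ft/s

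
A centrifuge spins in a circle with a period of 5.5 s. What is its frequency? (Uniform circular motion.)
f = 1/T = 1/5.5 = 0.1818 Hz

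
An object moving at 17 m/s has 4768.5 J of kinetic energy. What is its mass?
KE = ½mv² → m = 2KE/v² = 2×4768.5/17² = 33.0 kg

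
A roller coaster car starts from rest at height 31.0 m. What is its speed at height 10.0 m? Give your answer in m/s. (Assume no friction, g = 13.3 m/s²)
mgh₁ = ½mv₂² + mgh₂ → v₂ = √(2g(h₁−h₂)) = √(2×13.3×(31−10)) = 23.63 m/s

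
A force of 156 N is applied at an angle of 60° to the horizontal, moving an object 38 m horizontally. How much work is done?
W = Fd cosθ = 156×38×cos(60°) = 2964.0 J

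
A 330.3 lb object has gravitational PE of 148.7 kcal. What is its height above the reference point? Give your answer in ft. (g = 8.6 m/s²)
PE = mgh → h = PE/(mg) = 6.222e+05 J / (149.8 kg × 8.6 m/s²) = 482.9 m = 1584.0 ft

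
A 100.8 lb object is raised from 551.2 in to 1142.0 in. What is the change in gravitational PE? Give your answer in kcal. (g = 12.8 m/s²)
ΔPE = mg(h₂ − h₁) = 45.72 kg × 12.8 m/s² × (29.01 − 14) m = 8782 J = 2.099 kcal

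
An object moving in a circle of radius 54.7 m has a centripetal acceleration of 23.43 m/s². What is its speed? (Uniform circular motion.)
v = √(a_c × r) = √(23.43 × 54.7) = 35.8 m/s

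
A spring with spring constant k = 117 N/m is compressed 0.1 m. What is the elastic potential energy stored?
PE = ½kx² = ½×117×0.1² = 0.585 J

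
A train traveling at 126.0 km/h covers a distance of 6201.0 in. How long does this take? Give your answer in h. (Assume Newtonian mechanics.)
t = d/v (with unit conversion) = 0.00125 h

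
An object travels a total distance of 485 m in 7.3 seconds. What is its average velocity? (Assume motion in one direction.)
v_avg = Δd / Δt = 485 / 7.3 = 66.44 m/s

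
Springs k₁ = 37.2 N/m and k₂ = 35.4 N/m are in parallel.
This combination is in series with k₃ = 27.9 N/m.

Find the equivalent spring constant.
k₁₂ = k₁ + k₂ = 72.6 N/m (parallel)
1/k_eq = 1/k₁₂ + 1/k₃ → k_eq = 20.15 N/m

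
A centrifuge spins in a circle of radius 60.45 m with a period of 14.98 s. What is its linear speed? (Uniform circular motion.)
v = 2πr/T = 2π×60.45/14.98 = 25.36 m/s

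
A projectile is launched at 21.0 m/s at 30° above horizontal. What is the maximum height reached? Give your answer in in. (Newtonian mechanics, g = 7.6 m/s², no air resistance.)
H = v₀²sin²(θ)/(2g) (with unit conversion) = 285.6 in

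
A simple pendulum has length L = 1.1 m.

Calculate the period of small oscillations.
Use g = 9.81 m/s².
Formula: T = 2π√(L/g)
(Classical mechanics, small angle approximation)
T = 2π√(L/g) = 2π√(1.1/9.81) = 2.104 s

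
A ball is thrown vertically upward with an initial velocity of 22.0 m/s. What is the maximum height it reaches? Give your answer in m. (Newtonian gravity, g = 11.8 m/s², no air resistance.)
h_max = v₀²/(2g) = 20.51 m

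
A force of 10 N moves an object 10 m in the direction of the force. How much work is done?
W = Fd = 10×10 = 100.0 J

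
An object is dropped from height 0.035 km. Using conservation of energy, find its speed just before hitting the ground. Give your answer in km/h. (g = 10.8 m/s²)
mgh = ½mv² → v = √(2gh) = √(2×10.8×35) = 27.5 m/s = 98.98 km/h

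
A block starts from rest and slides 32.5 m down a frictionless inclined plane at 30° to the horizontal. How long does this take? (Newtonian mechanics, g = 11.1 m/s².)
a = g sin(θ) = 11.1 × sin(30°) = 5.55 m/s²
t = √(2d/a) = √(2 × 32.5 / 5.55) = 3.42 s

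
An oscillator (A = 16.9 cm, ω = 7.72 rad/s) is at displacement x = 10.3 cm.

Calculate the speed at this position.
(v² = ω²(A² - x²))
v = ω√(A² − x²) = 7.72×√(0.169² − 0.103²) = 1.034 m/s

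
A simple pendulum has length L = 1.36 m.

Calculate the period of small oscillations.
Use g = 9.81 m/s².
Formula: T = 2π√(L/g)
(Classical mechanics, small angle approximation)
T = 2π√(L/g) = 2π√(1.36/9.81) = 2.339 s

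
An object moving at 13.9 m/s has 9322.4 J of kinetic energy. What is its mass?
KE = ½mv² → m = 2KE/v² = 2×9322.4/13.9² = 96.5 kg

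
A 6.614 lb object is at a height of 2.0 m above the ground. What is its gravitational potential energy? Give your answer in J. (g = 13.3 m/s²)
PE = mgh = 3 kg × 13.3 m/s² × 2 m = 79.8 J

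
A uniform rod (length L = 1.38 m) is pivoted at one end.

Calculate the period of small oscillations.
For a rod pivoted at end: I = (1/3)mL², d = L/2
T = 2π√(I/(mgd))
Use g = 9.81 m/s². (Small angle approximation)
I/m = (1/3)L² = 0.6348 m²; d = L/2 = 0.69 m
T = 2π√(I/(mgd)) = 2π√(0.6348/(9.81×0.69)) = 1.924 s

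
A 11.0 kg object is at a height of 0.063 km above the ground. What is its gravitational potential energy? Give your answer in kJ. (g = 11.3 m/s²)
PE = mgh = 11 kg × 11.3 m/s² × 63 m = 7831 J = 7.831 kJ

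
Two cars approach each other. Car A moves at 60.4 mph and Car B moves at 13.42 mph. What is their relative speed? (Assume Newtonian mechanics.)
v_rel = v_A + v_B = 60.4 + 13.42 = 73.82 mph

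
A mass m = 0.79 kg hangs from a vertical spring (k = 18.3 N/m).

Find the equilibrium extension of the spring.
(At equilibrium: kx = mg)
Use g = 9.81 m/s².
x_eq = mg/k = 0.79×9.81/18.3 = 0.4235 m = 42.35 cm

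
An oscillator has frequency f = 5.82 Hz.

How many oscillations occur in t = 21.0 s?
n = f×t = 5.82×21.0 = 122.2 oscillations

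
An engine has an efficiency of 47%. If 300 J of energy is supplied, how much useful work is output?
W_out = η × W_in = 0.47 × 300 = 141.0 J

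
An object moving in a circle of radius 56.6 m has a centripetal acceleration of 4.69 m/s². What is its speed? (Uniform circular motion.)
v = √(a_c × r) = √(4.69 × 56.6) = 16.29 m/s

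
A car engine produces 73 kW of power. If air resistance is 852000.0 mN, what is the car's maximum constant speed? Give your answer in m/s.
P = Fv → v = P/F = 73000 W / 852 N = 85.68 m/s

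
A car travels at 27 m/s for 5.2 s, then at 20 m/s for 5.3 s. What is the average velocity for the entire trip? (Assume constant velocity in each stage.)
d₁ = v₁t₁ = 27 × 5.2 = 140.4 m
d₂ = v₂t₂ = 20 × 5.3 = 106 m
d_total = 246.4 m, t_total = 10.5 s
v_avg = d_total/t_total = 246.4/10.5 = 23.47 m/s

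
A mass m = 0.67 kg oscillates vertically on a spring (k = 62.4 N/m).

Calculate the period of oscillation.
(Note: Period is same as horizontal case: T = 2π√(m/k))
T = 2π√(m/k) = 2π√(0.67/62.4) = 0.6511 s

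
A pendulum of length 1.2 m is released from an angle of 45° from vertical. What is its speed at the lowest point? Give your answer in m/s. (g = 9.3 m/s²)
h = L(1 − cosθ) = 1.2×(1 − cos45°) = 0.3515 m
v = √(2gh) = √(2×9.3×0.3515) = 2.557 m/s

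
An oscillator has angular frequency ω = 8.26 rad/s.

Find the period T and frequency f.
T = 2π/ω = 2π/8.26 = 0.7607 s; f = ω/2π = 1.315 Hz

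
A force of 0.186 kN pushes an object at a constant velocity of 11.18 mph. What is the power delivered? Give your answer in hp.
P = Fv = 186 N × 4.998 m/s = 929.6 W = 1.247 hp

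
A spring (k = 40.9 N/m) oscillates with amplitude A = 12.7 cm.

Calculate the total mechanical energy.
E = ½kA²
E = ½kA² = ½×40.9×(0.127)² = 0.3298 J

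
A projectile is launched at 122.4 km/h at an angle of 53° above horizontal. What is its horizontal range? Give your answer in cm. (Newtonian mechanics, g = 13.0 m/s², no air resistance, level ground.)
R = v₀² sin(2θ) / g (with unit conversion) = 8548.0 cm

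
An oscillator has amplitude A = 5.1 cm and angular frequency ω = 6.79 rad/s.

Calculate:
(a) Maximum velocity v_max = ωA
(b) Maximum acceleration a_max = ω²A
v_max = ωA = 6.79×0.051 = 0.3463 m/s
a_max = ω²A = 6.79²×0.051 = 2.351 m/s²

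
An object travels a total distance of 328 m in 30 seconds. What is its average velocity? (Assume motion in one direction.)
v_avg = Δd / Δt = 328 / 30 = 10.93 m/s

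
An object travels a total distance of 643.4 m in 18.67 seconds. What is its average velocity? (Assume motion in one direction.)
v_avg = Δd / Δt = 643.4 / 18.67 = 34.46 m/s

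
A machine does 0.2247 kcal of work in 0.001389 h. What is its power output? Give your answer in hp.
P = W/t = 940.1 J / 5 s = 188 W = 0.2521 hp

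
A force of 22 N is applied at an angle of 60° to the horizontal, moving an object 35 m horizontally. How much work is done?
W = Fd cosθ = 22×35×cos(60°) = 385.0 J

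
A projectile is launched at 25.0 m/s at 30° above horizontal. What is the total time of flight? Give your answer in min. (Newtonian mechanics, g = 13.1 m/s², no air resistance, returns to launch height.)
T = 2v₀sin(θ)/g (with unit conversion) = 0.03181 min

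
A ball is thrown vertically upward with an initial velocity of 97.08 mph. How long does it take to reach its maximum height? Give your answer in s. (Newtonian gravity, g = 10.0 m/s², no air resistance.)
t_up = v₀/g (with unit conversion) = 4.34 s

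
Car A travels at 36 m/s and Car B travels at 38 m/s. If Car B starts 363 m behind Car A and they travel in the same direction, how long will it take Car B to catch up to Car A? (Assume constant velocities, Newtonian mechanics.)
Relative speed: v_rel = 38 - 36 = 2 m/s
Time to catch: t = d₀/v_rel = 363/2 = 181.5 s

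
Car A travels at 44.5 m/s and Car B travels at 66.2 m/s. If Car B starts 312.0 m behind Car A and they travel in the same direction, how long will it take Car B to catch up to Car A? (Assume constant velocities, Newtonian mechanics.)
Relative speed: v_rel = 66.2 - 44.5 = 21.7 m/s
Time to catch: t = d₀/v_rel = 312.0/21.7 = 14.38 s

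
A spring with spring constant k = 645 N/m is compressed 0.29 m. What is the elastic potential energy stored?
PE = ½kx² = ½×645×0.29² = 27.12 J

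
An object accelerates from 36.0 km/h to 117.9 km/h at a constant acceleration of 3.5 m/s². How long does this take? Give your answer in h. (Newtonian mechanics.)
t = (v - v₀)/a (with unit conversion) = 0.001806 h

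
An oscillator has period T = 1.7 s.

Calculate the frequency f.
f = 1/T = 1/1.7 = 0.5882 Hz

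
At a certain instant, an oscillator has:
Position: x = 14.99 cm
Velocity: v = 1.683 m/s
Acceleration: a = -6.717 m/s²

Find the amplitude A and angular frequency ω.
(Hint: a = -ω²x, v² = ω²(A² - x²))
a = −ω²x → ω = √(|a|/x) = √(6.717/0.1499) = 6.694 rad/s
v² = ω²(A² − x²) → A = √(x² + v²/ω²) = √(0.1499² + 1.683²/6.694²) = 0.2927 m = 29.27 cm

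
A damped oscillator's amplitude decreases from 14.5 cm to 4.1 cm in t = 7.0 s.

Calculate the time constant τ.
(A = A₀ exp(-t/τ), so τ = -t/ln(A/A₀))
A/A₀ = 4.1/14.5 = 0.2828; ln(A/A₀) = -1.263
τ = −t/ln(A/A₀) = −7.0/-1.263 = 5.542 s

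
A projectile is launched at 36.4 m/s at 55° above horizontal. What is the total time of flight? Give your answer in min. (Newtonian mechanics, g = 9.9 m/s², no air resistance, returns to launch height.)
T = 2v₀sin(θ)/g (with unit conversion) = 0.1004 min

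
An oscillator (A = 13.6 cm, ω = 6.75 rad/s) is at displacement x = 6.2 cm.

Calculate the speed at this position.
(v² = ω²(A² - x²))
v = ω√(A² − x²) = 6.75×√(0.136² − 0.062²) = 0.8171 m/s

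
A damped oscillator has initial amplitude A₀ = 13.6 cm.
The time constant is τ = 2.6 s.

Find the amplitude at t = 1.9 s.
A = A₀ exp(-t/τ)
A = A₀ exp(−t/τ) = 13.6×exp(−1.9/2.6) = 6.549 cm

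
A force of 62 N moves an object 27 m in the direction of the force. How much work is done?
W = Fd = 62×27 = 1674.0 J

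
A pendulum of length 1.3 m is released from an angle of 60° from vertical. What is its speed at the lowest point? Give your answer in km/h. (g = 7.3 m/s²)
h = L(1 − cosθ) = 1.3×(1 − cos60°) = 0.65 m
v = √(2gh) = √(2×7.3×0.65) = 3.081 m/s = 11.09 km/h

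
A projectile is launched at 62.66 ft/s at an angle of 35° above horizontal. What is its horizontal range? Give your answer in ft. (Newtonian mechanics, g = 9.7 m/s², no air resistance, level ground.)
R = v₀² sin(2θ) / g (with unit conversion) = 115.9 ft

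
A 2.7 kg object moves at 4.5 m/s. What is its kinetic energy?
KE = ½mv² = ½×2.7×4.5² = 27.3375 J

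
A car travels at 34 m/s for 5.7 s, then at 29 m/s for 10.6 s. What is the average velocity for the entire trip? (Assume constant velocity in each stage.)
d₁ = v₁t₁ = 34 × 5.7 = 193.8 m
d₂ = v₂t₂ = 29 × 10.6 = 307.4 m
d_total = 501.2 m, t_total = 16.3 s
v_avg = d_total/t_total = 501.2/16.3 = 30.75 m/s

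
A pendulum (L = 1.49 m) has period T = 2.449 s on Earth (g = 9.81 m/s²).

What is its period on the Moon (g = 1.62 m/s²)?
T = 2π√(L/g), so T_moon/T_earth = √(g_earth/g_moon)
T_moon = 2π√(1.49/1.62) = 6.026 s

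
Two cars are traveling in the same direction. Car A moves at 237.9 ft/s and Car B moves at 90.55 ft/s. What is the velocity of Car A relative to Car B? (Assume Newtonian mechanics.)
v_rel = v_A - v_B = 237.9 - 90.55 = 147.3 ft/s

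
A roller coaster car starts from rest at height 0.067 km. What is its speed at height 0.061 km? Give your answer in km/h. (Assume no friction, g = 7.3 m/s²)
mgh₁ = ½mv₂² + mgh₂ → v₂ = √(2g(h₁−h₂)) = √(2×7.3×(67−61)) = 9.359 m/s = 33.69 km/h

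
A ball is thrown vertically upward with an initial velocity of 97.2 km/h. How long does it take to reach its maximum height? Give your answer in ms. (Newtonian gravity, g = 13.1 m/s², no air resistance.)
t_up = v₀/g (with unit conversion) = 2061.0 ms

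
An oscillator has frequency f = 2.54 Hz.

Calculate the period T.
T = 1/f = 1/2.54 = 0.3937 s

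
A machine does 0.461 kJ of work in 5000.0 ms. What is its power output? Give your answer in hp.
P = W/t = 461 J / 5 s = 92.2 W = 0.1236 hp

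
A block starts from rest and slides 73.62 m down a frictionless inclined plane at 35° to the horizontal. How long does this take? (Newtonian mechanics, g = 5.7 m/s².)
a = g sin(θ) = 5.7 × sin(35°) = 3.27 m/s²
t = √(2d/a) = √(2 × 73.62 / 3.27) = 6.71 s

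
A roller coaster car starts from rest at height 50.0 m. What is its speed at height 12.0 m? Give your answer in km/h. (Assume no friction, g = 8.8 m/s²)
mgh₁ = ½mv₂² + mgh₂ → v₂ = √(2g(h₁−h₂)) = √(2×8.8×(50−12)) = 25.86 m/s = 93.1 km/h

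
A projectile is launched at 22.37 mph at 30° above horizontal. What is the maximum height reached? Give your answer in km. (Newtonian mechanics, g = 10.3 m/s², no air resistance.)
H = v₀²sin²(θ)/(2g) (with unit conversion) = 0.001214 km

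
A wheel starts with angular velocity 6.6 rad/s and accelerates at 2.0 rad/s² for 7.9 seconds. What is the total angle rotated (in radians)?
θ = ω₀t + ½αt² = 6.6×7.9 + ½×2.0×7.9² = 114.55 rad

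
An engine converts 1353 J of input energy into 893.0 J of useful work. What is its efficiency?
η = W_out/W_in = 893.0/1353 = 0.66 = 66.0%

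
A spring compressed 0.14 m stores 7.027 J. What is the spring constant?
PE = ½kx² → k = 2PE/x² = 2×7.027/0.14² = 717.0 N/m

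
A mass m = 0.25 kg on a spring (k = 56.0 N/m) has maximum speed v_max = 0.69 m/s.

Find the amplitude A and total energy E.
½mv²_max = ½kA² → A = v_max√(m/k) = 0.69×√(0.25/56.0) = 0.0461 m = 4.61 cm
E = ½mv²_max = ½×0.25×0.69² = 0.05951 J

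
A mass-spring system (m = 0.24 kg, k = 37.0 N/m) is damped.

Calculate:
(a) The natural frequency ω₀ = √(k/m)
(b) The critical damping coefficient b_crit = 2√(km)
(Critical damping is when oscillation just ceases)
ω₀ = √(k/m) = √(37.0/0.24) = 12.42 rad/s
b_crit = 2√(km) = 2√(37.0×0.24) = 5.96 kg/s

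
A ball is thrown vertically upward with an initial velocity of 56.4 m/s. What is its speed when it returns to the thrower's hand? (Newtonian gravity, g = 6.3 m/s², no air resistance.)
By conservation of energy, the ball returns at the same speed = 56.4 m/s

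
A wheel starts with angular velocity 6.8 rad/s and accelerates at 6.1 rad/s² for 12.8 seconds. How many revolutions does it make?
θ = ω₀t + ½αt² = 6.8×12.8 + ½×6.1×12.8² = 586.75 rad
Revolutions = θ/(2π) = 586.75/(2π) = 93.38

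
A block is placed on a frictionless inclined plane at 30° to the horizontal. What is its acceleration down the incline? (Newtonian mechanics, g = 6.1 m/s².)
a = g sin(θ) = 6.1 × sin(30°) = 6.1 × 0.5 = 3.05 m/s²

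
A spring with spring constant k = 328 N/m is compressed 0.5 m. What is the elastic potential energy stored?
PE = ½kx² = ½×328×0.5² = 41.0 J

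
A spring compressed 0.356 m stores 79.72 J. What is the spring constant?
PE = ½kx² → k = 2PE/x² = 2×79.72/0.356² = 1258.0 N/m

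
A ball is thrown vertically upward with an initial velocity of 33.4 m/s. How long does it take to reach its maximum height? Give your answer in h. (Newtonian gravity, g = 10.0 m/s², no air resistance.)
t_up = v₀/g (with unit conversion) = 0.0009278 h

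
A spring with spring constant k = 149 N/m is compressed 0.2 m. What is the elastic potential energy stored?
PE = ½kx² = ½×149×0.2² = 2.98 J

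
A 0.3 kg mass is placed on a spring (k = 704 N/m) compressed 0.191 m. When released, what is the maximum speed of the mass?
½kx² = ½mv² → v = x√(k/m) = 0.191×√(704/0.3) = 9.252 m/s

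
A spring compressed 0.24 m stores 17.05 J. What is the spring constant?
PE = ½kx² → k = 2PE/x² = 2×17.05/0.24² = 592.0 N/m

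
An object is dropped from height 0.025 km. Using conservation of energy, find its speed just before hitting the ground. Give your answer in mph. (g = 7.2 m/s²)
mgh = ½mv² → v = √(2gh) = √(2×7.2×25) = 18.97 m/s = 42.44 mph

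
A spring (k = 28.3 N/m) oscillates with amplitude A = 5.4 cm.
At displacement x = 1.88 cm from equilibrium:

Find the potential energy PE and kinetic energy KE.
E_total = ½kA² = ½×28.3×(0.054)² = 0.04126 J
PE = ½kx² = ½×28.3×(0.0188)² = 0.005001 J
KE = E_total − PE = 0.03626 J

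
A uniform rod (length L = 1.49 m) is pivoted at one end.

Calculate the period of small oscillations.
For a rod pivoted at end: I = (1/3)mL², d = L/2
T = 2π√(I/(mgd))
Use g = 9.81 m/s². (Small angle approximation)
I/m = (1/3)L² = 0.74 m²; d = L/2 = 0.745 m
T = 2π√(I/(mgd)) = 2π√(0.74/(9.81×0.745)) = 1.999 s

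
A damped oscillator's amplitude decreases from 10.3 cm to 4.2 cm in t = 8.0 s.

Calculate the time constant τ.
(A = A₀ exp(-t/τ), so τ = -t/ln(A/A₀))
A/A₀ = 4.2/10.3 = 0.4078; ln(A/A₀) = -0.8971
τ = −t/ln(A/A₀) = −8.0/-0.8971 = 8.918 s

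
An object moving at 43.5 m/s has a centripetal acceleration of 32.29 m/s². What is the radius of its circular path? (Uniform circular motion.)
r = v²/a_c = 43.5²/32.29 = 58.6 m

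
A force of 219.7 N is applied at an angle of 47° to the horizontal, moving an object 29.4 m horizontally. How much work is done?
W = Fd cosθ = 219.7×29.4×cos(47°) = 4405.2 J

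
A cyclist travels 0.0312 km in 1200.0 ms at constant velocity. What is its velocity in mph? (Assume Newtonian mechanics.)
v = d/t (with unit conversion) = 58.16 mph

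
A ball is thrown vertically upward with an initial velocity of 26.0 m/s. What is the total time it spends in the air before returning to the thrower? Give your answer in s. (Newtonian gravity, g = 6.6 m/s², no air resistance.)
t_total = 2v₀/g = 7.879 s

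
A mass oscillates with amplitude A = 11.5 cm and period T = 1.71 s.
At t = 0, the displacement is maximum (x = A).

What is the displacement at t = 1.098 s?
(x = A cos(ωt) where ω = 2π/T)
ω = 2π/T = 2π/1.71 = 3.674 rad/s
x = A cos(ωt) = 11.5×cos(3.674×1.098) = -7.213 cm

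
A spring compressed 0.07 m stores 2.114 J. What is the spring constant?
PE = ½kx² → k = 2PE/x² = 2×2.114/0.07² = 862.9 N/m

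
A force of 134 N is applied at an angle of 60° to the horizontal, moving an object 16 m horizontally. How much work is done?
W = Fd cosθ = 134×16×cos(60°) = 1072.0 J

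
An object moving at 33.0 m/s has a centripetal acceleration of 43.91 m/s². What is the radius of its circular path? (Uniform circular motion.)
r = v²/a_c = 33.0²/43.91 = 24.8 m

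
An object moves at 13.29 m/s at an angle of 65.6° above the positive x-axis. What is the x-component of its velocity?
vₓ = v cos(θ) = 13.29 × cos(65.6°) = 5.49 m/s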